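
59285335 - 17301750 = 41983585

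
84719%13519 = 3605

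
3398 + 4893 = 8291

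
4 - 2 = 2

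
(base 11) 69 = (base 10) 75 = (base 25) 30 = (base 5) 300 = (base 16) 4b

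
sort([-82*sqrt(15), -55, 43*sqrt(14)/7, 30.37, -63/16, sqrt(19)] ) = [-82*sqrt(15), -55, -63/16, sqrt(19), 43*sqrt(14)/7, 30.37] 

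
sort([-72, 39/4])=[-72, 39/4]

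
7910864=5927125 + 1983739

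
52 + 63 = 115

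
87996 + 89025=177021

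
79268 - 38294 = 40974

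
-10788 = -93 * 116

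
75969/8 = 9496 + 1/8 ≈ 9496.13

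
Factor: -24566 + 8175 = -1*37^1*443^1 = -16391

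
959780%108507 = 91724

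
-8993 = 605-9598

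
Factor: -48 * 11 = -1 * 2^4 * 3^1 * 11^1 = -528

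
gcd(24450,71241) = 3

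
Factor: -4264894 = -1 * 2^1 * 79^1 * 26993^1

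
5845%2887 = 71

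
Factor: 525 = 3^1*5^2*7^1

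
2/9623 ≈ 0.000208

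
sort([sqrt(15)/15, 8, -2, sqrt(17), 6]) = [-2, sqrt(15)/15, sqrt(17), 6, 8]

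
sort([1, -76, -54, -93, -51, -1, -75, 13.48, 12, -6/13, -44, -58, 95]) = [-93, -76, -75, -58, -54, -51, -44, -1, -6/13, 1, 12, 13.48, 95]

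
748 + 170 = 918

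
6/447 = 2/149≈0.0134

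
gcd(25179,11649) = 33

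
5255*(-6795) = -35707725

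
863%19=8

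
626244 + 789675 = 1415919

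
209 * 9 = 1881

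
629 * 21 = 13209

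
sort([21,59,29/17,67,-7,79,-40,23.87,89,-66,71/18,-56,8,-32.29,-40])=[-66,-56,-40,-40,-32.29,-7,29/17,71/18,8,21,23.87,59,67,79,89]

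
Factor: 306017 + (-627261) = -1*2^2*7^2*11^1*149^1 = -321244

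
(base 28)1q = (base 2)110110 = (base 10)54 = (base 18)30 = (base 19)2g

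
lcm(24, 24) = 24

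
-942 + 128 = -814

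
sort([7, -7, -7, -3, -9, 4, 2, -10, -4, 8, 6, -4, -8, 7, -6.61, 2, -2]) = [-10, -9, -8, -7, -7, -6.61, -4, -4, -3, -2, 2, 2, 4, 6, 7, 7, 8]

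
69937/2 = 34968 + 1/2 = 34968.50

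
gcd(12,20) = 4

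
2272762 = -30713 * (-74)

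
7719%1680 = 999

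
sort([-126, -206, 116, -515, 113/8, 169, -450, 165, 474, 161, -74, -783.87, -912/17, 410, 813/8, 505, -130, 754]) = [-783.87, -515, -450, -206, -130, -126, -74, -912/17, 113/8, 813/8, 116, 161, 165, 169, 410, 474, 505, 754]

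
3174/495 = 6 + 68/165 ≈ 6.41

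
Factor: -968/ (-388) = 2^1*11^2*97^ (-1) = 242/97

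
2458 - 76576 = -74118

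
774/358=387/179 ≈ 2.16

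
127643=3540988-3413345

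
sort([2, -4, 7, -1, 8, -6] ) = [-6, -4, -1, 2, 7, 8] 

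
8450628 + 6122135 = 14572763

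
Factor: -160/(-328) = 2^2 * 5^1 * 41^(-1) = 20/41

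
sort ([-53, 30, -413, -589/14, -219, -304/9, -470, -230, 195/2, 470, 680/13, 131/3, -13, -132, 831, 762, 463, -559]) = [-559, -470, -413, -230, -219, -132, -53, -589/14, -304/9, -13, 30, 131/3, 680/13, 195/2, 463, 470, 762, 831]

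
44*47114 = 2073016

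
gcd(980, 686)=98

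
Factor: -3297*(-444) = 2^2*3^2*7^1*37^1*157^1 = 1463868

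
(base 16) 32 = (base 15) 35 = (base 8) 62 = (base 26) 1o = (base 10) 50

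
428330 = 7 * 61190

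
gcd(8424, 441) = 9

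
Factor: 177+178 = 5^1*71^1 = 355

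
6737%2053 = 578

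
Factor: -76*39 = -1*2^2*3^1*13^1*19^1 = -2964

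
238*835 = 198730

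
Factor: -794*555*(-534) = 2^2*3^2*5^1*37^1*89^1*397^1 = 235317780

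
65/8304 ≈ 0.00783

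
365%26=1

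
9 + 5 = 14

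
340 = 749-409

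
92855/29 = 3201+26/29 ≈ 3201.90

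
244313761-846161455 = -601847694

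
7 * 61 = 427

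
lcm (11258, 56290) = 56290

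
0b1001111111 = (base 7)1602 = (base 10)639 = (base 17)23a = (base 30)l9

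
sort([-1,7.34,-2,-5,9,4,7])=[-5,-2,-1,4,7,7.34,9]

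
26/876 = 13/438 ≈ 0.0297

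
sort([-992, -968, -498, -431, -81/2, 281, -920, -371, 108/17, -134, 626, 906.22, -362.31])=[-992, -968, -920, -498, -431, -371, -362.31, -134, -81/2, 108/17, 281, 626, 906.22]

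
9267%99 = 60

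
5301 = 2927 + 2374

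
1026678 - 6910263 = -5883585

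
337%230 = 107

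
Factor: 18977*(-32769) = -1*3^2*7^1*11^1*331^1*2711^1 = -621857313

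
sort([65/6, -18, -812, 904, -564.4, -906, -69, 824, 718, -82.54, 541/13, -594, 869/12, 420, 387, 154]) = [-906, -812, -594, -564.4, -82.54, -69, -18, 65/6, 541/13, 869/12, 154, 387, 420, 718, 824, 904]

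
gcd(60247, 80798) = 1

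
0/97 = 0 = 0.00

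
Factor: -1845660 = -1*2^2*3^1*5^1*19^1*1619^1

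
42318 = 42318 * 1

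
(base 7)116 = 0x3e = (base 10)62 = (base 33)1t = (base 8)76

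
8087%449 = 5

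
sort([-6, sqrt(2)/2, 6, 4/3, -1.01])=[-6, -1.01, sqrt(2)/2, 4/3, 6]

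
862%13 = 4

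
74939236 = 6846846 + 68092390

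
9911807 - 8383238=1528569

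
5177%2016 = 1145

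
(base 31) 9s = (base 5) 2212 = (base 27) ba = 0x133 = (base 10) 307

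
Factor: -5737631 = -1*5737631^1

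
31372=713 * 44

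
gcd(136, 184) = 8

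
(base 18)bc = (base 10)210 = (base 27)7l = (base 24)8i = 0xd2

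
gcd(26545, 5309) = 5309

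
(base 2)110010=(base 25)20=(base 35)1f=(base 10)50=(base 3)1212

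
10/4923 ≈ 0.00203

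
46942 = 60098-13156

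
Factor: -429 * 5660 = -1 * 2^2 * 3^1 * 5^1 * 11^1 * 13^1 * 283^1 = -2428140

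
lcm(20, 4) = 20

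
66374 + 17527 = 83901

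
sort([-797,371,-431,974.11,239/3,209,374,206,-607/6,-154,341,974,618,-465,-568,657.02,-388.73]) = [-797,-568,-465,-431,-388.73,-154,-607/6,239/3,206,209,341,371,374,618,657.02,974,974.11]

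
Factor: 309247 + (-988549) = -1*2^1*3^2*13^1*2903^1 = -679302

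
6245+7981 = 14226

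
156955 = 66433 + 90522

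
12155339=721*16859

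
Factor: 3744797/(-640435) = -1 * 5^(-1) * 7^1 * 23^(-1) * 5569^(-1) * 534971^1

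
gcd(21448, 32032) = 56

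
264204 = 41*6444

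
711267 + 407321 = 1118588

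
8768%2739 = 551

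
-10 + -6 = -16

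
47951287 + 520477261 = 568428548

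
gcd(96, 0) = 96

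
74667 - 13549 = 61118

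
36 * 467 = 16812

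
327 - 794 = -467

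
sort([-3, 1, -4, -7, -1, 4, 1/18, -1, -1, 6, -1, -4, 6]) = [-7, -4, -4, -3, -1, -1, -1, -1, 1/18, 1, 4, 6, 6]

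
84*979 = 82236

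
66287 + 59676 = 125963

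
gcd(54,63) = 9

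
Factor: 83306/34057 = 2^1 * 23^1 * 1811^1 * 34057^(-1)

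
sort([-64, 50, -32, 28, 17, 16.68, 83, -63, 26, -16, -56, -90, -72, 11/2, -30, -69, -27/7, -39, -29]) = [-90, -72, -69, -64, -63, -56, -39, -32, -30, -29, -16, -27/7, 11/2, 16.68, 17, 26, 28, 50, 83]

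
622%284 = 54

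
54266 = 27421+26845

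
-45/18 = -2-1/2 = -2.50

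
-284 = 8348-8632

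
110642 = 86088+24554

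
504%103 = 92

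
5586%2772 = 42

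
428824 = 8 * 53603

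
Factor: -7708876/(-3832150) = 2^1*5^(-2)*7^1*37^1*1063^1*10949^(-1) = 550634/273725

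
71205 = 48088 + 23117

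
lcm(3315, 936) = 79560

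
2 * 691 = 1382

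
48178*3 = 144534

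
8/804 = 2/201 ≈ 0.00995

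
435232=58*7504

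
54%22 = 10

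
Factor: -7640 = -1 * 2^3 * 5^1 * 191^1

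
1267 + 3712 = 4979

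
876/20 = 43 + 4/5 = 43.80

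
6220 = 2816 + 3404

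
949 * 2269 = 2153281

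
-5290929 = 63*(-83983)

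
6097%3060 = 3037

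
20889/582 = 6963/194 ≈ 35.89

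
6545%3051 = 443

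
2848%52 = 40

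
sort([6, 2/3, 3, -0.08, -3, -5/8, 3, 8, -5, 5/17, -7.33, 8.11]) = [-7.33, -5, -3, -5/8, -0.08, 5/17, 2/3, 3, 3, 6, 8, 8.11]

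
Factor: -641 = -1 * 641^1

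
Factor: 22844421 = 3^2*41^1*61909^1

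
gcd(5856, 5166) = 6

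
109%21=4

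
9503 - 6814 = 2689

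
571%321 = 250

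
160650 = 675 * 238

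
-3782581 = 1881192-5663773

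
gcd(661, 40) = 1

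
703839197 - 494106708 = 209732489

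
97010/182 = 533+2/91 ≈ 533.02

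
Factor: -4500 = -1*2^2*3^2*5^3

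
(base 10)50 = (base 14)38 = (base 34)1g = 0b110010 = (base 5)200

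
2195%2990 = 2195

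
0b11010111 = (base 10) 215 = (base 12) 15b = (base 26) 87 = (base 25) 8f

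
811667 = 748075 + 63592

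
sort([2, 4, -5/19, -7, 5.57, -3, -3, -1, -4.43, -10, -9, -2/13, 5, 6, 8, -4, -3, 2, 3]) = [-10, -9, -7, -4.43, -4, -3, -3, -3, -1, -5/19, -2/13, 2, 2, 3, 4, 5, 5.57, 6, 8]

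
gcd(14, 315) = 7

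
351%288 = 63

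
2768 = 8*346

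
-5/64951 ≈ -0.0000770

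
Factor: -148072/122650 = -1*2^2*5^(-2)*11^(-1)*83^1 = -332/275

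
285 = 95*3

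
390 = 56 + 334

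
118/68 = 59/34 ≈ 1.74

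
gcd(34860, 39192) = 12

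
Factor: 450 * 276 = 2^3 * 3^3 * 5^2 * 23^1 = 124200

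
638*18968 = 12101584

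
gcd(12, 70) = 2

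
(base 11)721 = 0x366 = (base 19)27f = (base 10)870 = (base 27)156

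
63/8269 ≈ 0.00762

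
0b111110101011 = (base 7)14460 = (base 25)6ab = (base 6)30323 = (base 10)4011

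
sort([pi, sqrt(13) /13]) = [sqrt(13) /13, pi]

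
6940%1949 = 1093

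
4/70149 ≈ 0.0000570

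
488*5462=2665456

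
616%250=116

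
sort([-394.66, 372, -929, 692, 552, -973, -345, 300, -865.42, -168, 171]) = [-973, -929, -865.42, -394.66, -345, -168, 171, 300, 372, 552, 692]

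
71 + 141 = 212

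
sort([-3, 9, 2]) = [-3, 2, 9]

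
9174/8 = 4587/4 = 1146.75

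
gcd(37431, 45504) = 9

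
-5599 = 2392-7991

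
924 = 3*308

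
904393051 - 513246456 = 391146595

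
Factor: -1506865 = -1*5^1*83^1*3631^1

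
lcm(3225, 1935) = 9675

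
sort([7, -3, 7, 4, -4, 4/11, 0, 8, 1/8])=[-4, -3, 0, 1/8, 4/11, 4, 7, 7, 8]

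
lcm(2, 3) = 6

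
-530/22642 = -265/11321 ≈ -0.0234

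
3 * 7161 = 21483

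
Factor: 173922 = 2^1 * 3^1 * 7^1 * 41^1 * 101^1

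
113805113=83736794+30068319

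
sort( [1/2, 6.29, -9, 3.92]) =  [-9, 1/2, 3.92, 6.29]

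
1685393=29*58117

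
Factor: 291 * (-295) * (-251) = 3^1 * 5^1 * 59^1 * 97^1 * 251^1 = 21547095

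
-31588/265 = -119 - 1/5 = -119.20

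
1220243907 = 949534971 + 270708936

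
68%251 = 68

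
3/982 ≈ 0.00305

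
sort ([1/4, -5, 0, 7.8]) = [-5, 0, 1/4, 7.8]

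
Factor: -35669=-1*53^1*673^1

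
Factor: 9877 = 7^1 * 17^1 * 83^1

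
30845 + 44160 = 75005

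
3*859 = 2577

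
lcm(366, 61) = 366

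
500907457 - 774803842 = -273896385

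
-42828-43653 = -86481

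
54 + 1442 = 1496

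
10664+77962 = 88626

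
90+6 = 96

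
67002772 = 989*67748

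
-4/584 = -1/146 ≈ -0.00685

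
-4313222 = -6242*691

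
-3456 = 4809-8265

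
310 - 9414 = -9104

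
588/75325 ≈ 0.00781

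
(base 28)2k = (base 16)4c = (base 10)76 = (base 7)136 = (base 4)1030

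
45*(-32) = -1440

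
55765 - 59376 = -3611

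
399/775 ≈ 0.515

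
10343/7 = 1477 + 4/7 ≈ 1477.57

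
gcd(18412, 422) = 2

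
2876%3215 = 2876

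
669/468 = 1 + 67/156 ≈ 1.43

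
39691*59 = 2341769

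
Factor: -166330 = -1*2^1*5^1*16633^1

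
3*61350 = 184050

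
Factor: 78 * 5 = 2^1 * 3^1 * 5^1 * 13^1 = 390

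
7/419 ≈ 0.0167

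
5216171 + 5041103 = 10257274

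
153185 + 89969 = 243154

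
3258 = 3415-157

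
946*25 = 23650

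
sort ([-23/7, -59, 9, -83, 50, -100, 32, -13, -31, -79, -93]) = [-100, -93, -83, -79, -59, -31, -13, -23/7, 9, 32, 50]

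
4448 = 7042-2594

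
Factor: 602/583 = 2^1*7^1*11^(-1)*43^1*53^(-1)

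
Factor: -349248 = -1*2^6*3^1*17^1*107^1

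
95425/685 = 139 + 42/137 ≈ 139.31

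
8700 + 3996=12696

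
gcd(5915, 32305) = 455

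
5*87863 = 439315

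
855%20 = 15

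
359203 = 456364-97161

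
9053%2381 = 1910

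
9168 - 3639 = 5529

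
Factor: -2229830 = -1*2^1*5^1*31^1*7193^1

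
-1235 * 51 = -62985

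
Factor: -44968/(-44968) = 1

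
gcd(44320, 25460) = 20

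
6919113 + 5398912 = 12318025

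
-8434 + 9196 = 762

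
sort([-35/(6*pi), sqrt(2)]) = [-35/(6*pi), sqrt(2)]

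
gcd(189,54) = 27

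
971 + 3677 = 4648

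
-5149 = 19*(-271)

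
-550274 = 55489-605763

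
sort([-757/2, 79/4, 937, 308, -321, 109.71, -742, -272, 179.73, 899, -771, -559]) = [-771, -742, -559, -757/2, -321, -272, 79/4, 109.71, 179.73, 308, 899, 937]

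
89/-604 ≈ -0.147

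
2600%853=41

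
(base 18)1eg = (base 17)20e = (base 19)1c3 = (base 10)592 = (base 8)1120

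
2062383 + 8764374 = 10826757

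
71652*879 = 62982108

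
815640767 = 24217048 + 791423719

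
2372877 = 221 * 10737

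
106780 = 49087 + 57693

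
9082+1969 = 11051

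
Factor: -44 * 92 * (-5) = 2^4 * 5^1 * 11^1 * 23^1 = 20240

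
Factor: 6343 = 6343^1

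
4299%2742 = 1557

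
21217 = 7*3031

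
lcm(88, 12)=264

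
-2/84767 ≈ -0.0000236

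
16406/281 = 58 + 108/281 ≈ 58.38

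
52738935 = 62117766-9378831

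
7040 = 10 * 704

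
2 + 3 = 5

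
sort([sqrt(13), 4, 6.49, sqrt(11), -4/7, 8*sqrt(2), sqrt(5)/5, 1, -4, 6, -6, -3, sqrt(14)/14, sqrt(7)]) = [-6, -4, -3, -4/7, sqrt(14)/14, sqrt(5)/5, 1, sqrt(7), sqrt(11), sqrt(13), 4, 6, 6.49, 8*sqrt(2)]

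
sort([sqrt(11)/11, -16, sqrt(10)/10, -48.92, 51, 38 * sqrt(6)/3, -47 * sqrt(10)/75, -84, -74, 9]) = [-84, -74, -48.92, -16, -47 * sqrt(10)/75, sqrt(11)/11, sqrt(10)/10, 9, 38 * sqrt(6)/3, 51]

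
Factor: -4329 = -1*3^2*13^1*37^1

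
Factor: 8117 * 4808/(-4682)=-1 * 2^2 * 601^1 * 2341^(-1) * 8117^1=-19513268/2341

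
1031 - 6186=-5155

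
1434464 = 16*89654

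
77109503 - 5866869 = 71242634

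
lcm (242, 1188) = 13068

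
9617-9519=98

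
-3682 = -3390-292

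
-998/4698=-499/2349 ≈ -0.212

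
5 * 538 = 2690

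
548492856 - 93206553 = 455286303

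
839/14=59 + 13/14 ≈ 59.93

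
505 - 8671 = -8166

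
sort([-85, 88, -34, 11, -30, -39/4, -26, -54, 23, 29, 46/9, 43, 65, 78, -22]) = [-85, -54, -34, -30, -26, -22, -39/4, 46/9, 11, 23, 29, 43, 65, 78, 88]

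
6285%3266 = 3019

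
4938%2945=1993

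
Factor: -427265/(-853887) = 3^(-1) * 5^1 * 379^(-1) * 751^(-1) * 85453^1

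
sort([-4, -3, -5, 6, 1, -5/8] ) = [-5, -4, -3, -5/8, 1, 6] 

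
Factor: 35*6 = 2^1*3^1*5^1*7^1 = 210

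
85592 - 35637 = 49955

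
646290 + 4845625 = 5491915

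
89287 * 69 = 6160803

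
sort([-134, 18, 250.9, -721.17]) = [-721.17, -134, 18, 250.9]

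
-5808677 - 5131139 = -10939816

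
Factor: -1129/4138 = -1*2^(-1)*1129^1*2069^(-1)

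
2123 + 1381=3504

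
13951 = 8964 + 4987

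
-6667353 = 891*(-7483)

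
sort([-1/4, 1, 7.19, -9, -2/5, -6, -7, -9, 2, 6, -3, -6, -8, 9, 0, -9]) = [-9, -9, -9, -8, -7, -6, -6, -3, -2/5, -1/4, 0, 1, 2, 6, 7.19, 9]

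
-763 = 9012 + -9775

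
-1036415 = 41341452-42377867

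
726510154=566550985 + 159959169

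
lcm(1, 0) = 0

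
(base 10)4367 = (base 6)32115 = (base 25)6oh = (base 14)183d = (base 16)110f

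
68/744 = 17/186 ≈ 0.0914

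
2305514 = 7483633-5178119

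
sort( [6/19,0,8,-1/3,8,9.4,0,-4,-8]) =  [-8,-4,-1/3,0,0,6/19,8,8,9.4]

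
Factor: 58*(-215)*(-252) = 2^3*3^2*5^1*7^1*29^1*43^1 = 3142440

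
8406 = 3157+5249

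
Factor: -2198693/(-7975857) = 3^(-1) * 7^1 * 29^1 * 109^(-1) * 10831^1 * 24391^(-1)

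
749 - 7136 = -6387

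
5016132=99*50668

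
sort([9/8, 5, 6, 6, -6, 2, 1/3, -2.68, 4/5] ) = [-6, -2.68, 1/3, 4/5, 9/8, 2, 5, 6, 6] 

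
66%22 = 0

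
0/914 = 0 = 0.00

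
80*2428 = 194240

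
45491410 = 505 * 90082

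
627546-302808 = 324738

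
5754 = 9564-3810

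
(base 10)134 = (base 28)4m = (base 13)a4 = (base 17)7f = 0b10000110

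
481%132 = 85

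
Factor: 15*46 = 2^1*3^1*5^1*23^1 = 690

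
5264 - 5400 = -136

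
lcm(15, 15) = 15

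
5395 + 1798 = 7193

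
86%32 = 22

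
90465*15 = 1356975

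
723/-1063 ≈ -0.680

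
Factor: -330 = -1 * 2^1 * 3^1 * 5^1 * 11^1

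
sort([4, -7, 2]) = [-7, 2, 4]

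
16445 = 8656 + 7789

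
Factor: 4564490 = 2^1*5^1*7^1*197^1*331^1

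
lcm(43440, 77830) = 1867920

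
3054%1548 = 1506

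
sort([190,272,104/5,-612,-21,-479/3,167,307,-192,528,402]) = [-612,-192,-479/3,-21,104/5,167,190,272,307,402,528]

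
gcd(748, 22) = 22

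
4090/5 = 818 = 818.00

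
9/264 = 3/88 ≈ 0.0341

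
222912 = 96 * 2322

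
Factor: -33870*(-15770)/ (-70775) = -1*2^2*3^1*83^1*149^ (-1)*1129^1 = -1124484/149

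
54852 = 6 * 9142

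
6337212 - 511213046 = -504875834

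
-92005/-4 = 23001 + 1/4 = 23001.25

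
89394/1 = 89394 = 89394.00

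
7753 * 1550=12017150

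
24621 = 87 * 283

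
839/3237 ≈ 0.259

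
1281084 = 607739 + 673345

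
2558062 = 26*98387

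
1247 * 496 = 618512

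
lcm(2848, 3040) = 270560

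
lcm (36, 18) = 36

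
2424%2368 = 56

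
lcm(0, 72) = 0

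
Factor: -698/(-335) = 2^1 * 5^(-1) * 67^(-1) * 349^1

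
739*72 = 53208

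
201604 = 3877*52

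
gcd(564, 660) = 12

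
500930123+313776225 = 814706348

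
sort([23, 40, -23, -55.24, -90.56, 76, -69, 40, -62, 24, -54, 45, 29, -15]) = [-90.56, -69, -62, -55.24, -54, -23, -15, 23, 24, 29, 40, 40, 45, 76]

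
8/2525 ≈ 0.00317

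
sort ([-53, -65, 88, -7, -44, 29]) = [-65, -53, -44, -7, 29, 88]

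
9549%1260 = 729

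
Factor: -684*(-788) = 2^4*3^2*19^1*197^1 = 538992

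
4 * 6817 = 27268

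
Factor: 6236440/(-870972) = -1*2^1*3^(-1)*5^1*7^1*181^(-1)*401^(-1)*22273^1 = -1559110/217743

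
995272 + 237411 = 1232683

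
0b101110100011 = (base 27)429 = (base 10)2979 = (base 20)78j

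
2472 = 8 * 309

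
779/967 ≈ 0.806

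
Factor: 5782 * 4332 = 2^3 * 3^1 * 7^2 * 19^2 * 59^1 = 25047624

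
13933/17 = 819 + 10/17 ≈ 819.59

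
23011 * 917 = 21101087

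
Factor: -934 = -1 * 2^1 * 467^1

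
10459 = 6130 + 4329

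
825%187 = 77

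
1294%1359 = 1294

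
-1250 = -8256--7006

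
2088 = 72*29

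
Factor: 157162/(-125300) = -1*2^(-1)*5^(-2)*7^(-1)*439^1 = -439/350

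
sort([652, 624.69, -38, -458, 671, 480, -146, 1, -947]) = [-947, -458, -146, -38, 1, 480, 624.69, 652, 671]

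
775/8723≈0.0888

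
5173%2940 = 2233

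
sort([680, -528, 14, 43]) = [-528, 14, 43, 680]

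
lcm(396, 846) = 18612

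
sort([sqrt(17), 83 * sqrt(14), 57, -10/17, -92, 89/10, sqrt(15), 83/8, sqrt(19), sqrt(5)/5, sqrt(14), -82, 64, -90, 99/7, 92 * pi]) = [-92, -90, -82, -10/17, sqrt(5)/5, sqrt(14), sqrt(15), sqrt(17), sqrt(19), 89/10, 83/8, 99/7, 57, 64, 92 * pi, 83 * sqrt(14)]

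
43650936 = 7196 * 6066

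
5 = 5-0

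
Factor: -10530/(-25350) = 3^3*5^(-1)*13^(-1) = 27/65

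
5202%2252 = 698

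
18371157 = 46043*399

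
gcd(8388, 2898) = 18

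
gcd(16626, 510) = 102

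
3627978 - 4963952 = -1335974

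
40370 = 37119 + 3251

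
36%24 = 12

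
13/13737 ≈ 0.000946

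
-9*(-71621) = 644589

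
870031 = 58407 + 811624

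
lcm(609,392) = 34104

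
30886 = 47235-16349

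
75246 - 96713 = -21467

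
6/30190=3/15095 ≈ 0.000199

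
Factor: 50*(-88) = -1*2^4*5^2*11^1 = -4400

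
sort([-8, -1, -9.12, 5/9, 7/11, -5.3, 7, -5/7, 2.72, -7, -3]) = [-9.12, -8, -7, -5.3, -3, -1, -5/7, 5/9, 7/11, 2.72, 7]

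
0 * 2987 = 0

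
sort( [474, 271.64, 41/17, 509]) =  [41/17, 271.64, 474, 509]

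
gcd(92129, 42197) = 1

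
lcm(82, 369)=738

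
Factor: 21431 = 29^1*739^1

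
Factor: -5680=-1 * 2^4 * 5^1 * 71^1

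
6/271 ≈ 0.0221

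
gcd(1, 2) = 1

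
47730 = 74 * 645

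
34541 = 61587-27046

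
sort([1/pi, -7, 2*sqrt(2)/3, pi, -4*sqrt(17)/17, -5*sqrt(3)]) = [-5*sqrt(3), -7, -4*sqrt(17)/17, 1/pi, 2*sqrt(2)/3, pi]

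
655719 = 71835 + 583884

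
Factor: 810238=2^1*11^1*13^1*2833^1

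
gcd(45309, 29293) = 11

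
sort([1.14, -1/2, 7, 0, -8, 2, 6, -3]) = [-8, -3, -1/2, 0, 1.14, 2, 6, 7]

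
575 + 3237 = 3812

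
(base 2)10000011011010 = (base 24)eea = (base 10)8410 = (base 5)232120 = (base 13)3a9c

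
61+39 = 100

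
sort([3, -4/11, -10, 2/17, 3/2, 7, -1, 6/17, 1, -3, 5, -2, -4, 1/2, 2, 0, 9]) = [-10, -4, -3, -2, -1, -4/11, 0, 2/17, 6/17, 1/2, 1, 3/2, 2, 3, 5, 7, 9]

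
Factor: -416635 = -1*5^1*103^1*809^1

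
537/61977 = 179/20659 ≈ 0.00866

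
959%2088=959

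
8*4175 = 33400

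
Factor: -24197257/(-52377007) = 7^1 * 41^1 * 59^1 * 109^(-1) * 139^(-1) * 1429^1 * 3457^(-1)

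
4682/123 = 38 + 8/123 ≈ 38.07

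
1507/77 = 19 + 4/7 ≈ 19.57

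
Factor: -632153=-1*632153^1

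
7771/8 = 971+3/8 ≈ 971.38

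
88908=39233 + 49675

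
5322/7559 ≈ 0.704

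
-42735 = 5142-47877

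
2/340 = 1/170 ≈ 0.00588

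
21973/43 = 511 = 511.00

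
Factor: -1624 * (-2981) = 2^3 * 7^1 * 11^1 * 29^1 * 271^1 = 4841144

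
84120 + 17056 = 101176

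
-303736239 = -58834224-244902015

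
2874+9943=12817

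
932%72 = 68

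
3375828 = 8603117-5227289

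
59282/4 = 29641/2 = 14820.50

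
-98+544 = 446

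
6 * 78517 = 471102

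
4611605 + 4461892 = 9073497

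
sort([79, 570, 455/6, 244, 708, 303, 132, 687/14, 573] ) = [687/14, 455/6, 79, 132, 244, 303, 570, 573, 708] 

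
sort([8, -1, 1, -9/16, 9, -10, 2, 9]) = [-10, -1, -9/16, 1, 2, 8, 9, 9]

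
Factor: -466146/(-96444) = 2^(-1) * 3^(-1) * 29^1 = 29/6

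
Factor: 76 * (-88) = -1 * 2^5 * 11^1 * 19^1 = -6688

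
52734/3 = 17578 = 17578.00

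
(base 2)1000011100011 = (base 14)180b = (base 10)4323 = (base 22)8kb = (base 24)7c3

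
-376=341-717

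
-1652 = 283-1935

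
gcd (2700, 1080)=540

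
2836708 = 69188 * 41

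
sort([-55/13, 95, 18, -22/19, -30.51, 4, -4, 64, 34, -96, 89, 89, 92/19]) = [-96, -30.51, -55/13, -4, -22/19, 4, 92/19, 18, 34, 64, 89, 89, 95]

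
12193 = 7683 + 4510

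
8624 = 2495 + 6129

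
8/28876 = 2/7219 ≈ 0.000277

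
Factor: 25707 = 3^1 * 11^1 * 19^1 * 41^1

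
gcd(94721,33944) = 1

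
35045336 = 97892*358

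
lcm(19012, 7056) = 684432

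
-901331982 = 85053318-986385300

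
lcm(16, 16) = 16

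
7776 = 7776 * 1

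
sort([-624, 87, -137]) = [-624, -137, 87]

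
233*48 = 11184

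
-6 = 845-851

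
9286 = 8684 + 602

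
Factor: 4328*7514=2^4*13^1*17^2*541^1=32520592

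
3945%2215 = 1730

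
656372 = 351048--305324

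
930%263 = 141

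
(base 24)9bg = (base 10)5464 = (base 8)12530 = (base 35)4g4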